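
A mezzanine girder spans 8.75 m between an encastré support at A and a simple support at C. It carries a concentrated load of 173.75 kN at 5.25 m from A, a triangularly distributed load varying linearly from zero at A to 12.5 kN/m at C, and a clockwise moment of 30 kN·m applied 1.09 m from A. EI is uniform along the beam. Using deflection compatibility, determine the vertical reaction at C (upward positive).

R_C = 106.3 kN

Remove the prop at C; the released (primary) structure is a cantilever built in at A.
Downward deflection at the released point C due to the loads:
  point load 173.75 at a = 5.25: Pa²(3L − a)/(6EI) = 16761/EI
  triangular load, peak 12.5 at the free end: 11w₀L⁴/(120EI) = 6717/EI
  clockwise couple 30 at a = 1.09: M₀a(2L − a)/(2EI) = 268.3/EI
  δ_0 = 23746/EI
Tip deflection under a unit load at C: L³/(3EI) = 223.3/EI.
The prop prevents deflection at C: R_C = δ_0/δ_{CC} = 23746/223.3 = 106.3 kN.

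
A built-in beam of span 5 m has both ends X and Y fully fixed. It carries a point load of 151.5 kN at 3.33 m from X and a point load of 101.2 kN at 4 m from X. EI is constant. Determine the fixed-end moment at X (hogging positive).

Take the two fixed-end moments M_X, M_Y as redundants; the released structure is the simple span XY.
On the primary (simply-supported) span, the end slopes from the loading are:
  at X: point load 151.5 at a = 3.33: Pab(L + b)/(6LEI) = 187.3/EI
  at Y: point load 151.5 at a = 3.33: Pab(L + a)/(6LEI) = 233.9/EI
  at X: point load 101.2 at a = 4: Pab(L + b)/(6LEI) = 80.96/EI
  at Y: point load 101.2 at a = 4: Pab(L + a)/(6LEI) = 121.4/EI
  θ_X0 = 268.3/EI,  θ_Y0 = 355.4/EI
Flexibility coefficients: a unit moment at one end gives L/(3EI) there and L/(6EI) at the far end, so f₁₁ = f₂₂ = 1.667/EI and f₁₂ = f₂₁ = 0.8333/EI.
Compatibility — zero rotation at each built-in end:
  1.667 M_X + 0.8333 M_Y = 268.3
  0.8333 M_X + 1.667 M_Y = 355.4
Solving the pair gives M_X = 72.47 kN·m and M_Y = 177 kN·m (hogging).

M_X = 72.47 kN·m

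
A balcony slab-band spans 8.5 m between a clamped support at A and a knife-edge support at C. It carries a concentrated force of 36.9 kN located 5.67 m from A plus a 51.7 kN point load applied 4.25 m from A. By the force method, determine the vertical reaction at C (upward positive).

Remove the prop at C; the released (primary) structure is a cantilever built in at A.
Downward deflection at the released point C due to the loads:
  point load 36.9 at a = 5.67: Pa²(3L − a)/(6EI) = 3921/EI
  point load 51.7 at a = 4.25: Pa²(3L − a)/(6EI) = 3307/EI
  δ_0 = 7228/EI
Flexibility coefficient — unit upward force at C: δ_{CC} = L³/(3EI) = 204.7/EI.
The prop prevents deflection at C: R_C = δ_0/δ_{CC} = 7228/204.7 = 35.31 kN.

R_C = 35.31 kN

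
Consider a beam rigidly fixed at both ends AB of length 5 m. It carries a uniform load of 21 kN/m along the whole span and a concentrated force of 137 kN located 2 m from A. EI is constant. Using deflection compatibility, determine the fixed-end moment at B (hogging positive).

Take the two fixed-end moments M_A, M_B as redundants; the released structure is the simple span AB.
Simple-span end rotations at A and B under the given loads:
  at A: UDL 21: wL³/(24EI) = 109.4/EI
  at B: UDL 21: wL³/(24EI) = 109.4/EI
  at A: point load 137 at a = 2: Pab(L + b)/(6LEI) = 219.2/EI
  at B: point load 137 at a = 2: Pab(L + a)/(6LEI) = 191.8/EI
  θ_A0 = 328.6/EI,  θ_B0 = 301.2/EI
Flexibility coefficients: a unit moment at one end gives L/(3EI) there and L/(6EI) at the far end, so f₁₁ = f₂₂ = 1.667/EI and f₁₂ = f₂₁ = 0.8333/EI.
Compatibility — zero rotation at each built-in end:
  1.667 M_A + 0.8333 M_B = 328.6
  0.8333 M_A + 1.667 M_B = 301.2
Solving the pair gives M_A = 142.4 kN·m and M_B = 109.5 kN·m (hogging).

M_B = 109.5 kN·m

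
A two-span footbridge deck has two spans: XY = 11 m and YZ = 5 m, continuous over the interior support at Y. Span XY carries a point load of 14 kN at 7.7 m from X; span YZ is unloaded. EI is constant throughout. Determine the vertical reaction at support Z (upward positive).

Release continuity at Y by inserting a hinge; the redundant is the internal moment M_Y. The primary structure is two simply-supported spans XY and YZ.
Discontinuity in slope at Y on the released structure — sum the simple-span end rotations:
  span XY: point load 14 at a = 7.7: Pab(L + a)/(6LEI) = 100.8/EI
  relative rotation θ_0 = (100.8 + 0)/EI = 100.8/EI
A unit hogging moment at Y produces rotation L₁/(3EI) + L₂/(3EI) = 5.333/EI.
Slope continuity at Y: θ_0 = M_Y·5.333/EI, so M_Y = 100.8/5.333 = 18.9 kN·m (hogging).
Span YZ, ΣM about Z: R_Y^{YZ}·5 = 0 + 18.9, so R_Y^{YZ} = 3.78 kN and R_Z = 0 − 3.78 = -3.78 kN.

R_Z = -3.78 kN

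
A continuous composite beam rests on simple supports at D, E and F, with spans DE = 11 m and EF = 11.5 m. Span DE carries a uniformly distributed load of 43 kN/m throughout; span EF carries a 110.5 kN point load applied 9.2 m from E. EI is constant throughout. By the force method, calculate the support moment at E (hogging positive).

Release continuity at E by inserting a hinge; the redundant is the internal moment M_E. The primary structure is two simply-supported spans DE and EF.
Discontinuity in slope at E on the released structure — sum the simple-span end rotations:
  span DE: UDL 43: wL³/(24EI) = 2385/EI
  span EF: point load 110.5 at a = 9.2: Pab(L + b)/(6LEI) = 467.6/EI
  relative rotation θ_0 = (2385 + 467.6)/EI = 2852/EI
A unit hogging moment at E produces rotation L₁/(3EI) + L₂/(3EI) = 7.5/EI.
Slope continuity at E: θ_0 = M_E·7.5/EI, so M_E = 2852/7.5 = 380.3 kN·m (hogging).

M_E = 380.3 kN·m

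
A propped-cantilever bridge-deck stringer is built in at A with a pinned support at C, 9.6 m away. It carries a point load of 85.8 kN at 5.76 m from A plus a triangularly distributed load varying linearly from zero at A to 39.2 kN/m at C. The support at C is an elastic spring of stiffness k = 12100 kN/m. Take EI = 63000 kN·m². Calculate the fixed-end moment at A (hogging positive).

M_A = 372.5 kN·m

Remove the prop at C; the released (primary) structure is a cantilever built in at A.
Deflection at C on the released cantilever, summing each load's contribution:
  point load 85.8 at a = 5.76: Pa²(3L − a)/(6EI) = 10931/EI
  triangular load, peak 39.2 at the free end: 11w₀L⁴/(120EI) = 30520/EI
  δ_0 = 41451/EI
Tip deflection under a unit load at C: L³/(3EI) = 294.9/EI.
With EI = 63000 kN·m²: δ_0 = 0.65795 m and δ_{CC} = 0.004681 m/kN.
Compatibility — the spring shortens by R_C/k under the reaction it provides: δ_0 − R_C·δ_{CC} = R_C/k. With 1/k = 0.000083 m/kN, R_C = δ_0 / (δ_{CC} + 1/k) = 0.65795 / (0.004681 + 0.000083) = 138.1 kN.
Moment equilibrium about A: M_A = Σ(load moments about A) − R_C·L = 1698 − 138.1×9.6 = 372.5 kN·m.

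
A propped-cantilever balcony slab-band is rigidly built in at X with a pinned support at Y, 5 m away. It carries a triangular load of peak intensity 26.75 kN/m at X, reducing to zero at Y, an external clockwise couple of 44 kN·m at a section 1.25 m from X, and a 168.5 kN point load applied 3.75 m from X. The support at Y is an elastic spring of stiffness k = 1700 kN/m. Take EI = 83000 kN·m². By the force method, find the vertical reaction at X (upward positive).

Remove the prop at Y; the released (primary) structure is a cantilever built in at X.
Primary-structure tip deflection at Y by superposition:
  triangular load, peak 26.75 at the fixed end: w₀L⁴/(30EI) = 557.3/EI
  clockwise couple 44 at a = 1.25: M₀a(2L − a)/(2EI) = 240.6/EI
  point load 168.5 at a = 3.75: Pa²(3L − a)/(6EI) = 4443/EI
  δ_0 = 5241/EI
Flexibility coefficient — unit upward force at Y: δ_{YY} = L³/(3EI) = 41.67/EI.
With EI = 83000 kN·m²: δ_0 = 0.063142 m and δ_{YY} = 0.000502 m/kN.
Compatibility — the spring shortens by R_Y/k under the reaction it provides: δ_0 − R_Y·δ_{YY} = R_Y/k. With 1/k = 0.000588 m/kN, R_Y = δ_0 / (δ_{YY} + 1/k) = 0.063142 / (0.000502 + 0.000588) = 57.92 kN.
Vertical equilibrium: R_X = ΣP − R_Y = 235.4 − 57.92 = 177.5 kN.

R_X = 177.5 kN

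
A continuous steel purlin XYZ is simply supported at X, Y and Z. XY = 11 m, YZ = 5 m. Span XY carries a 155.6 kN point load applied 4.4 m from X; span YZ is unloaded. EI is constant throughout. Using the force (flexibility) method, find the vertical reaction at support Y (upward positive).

Insert a hinge at Y; M_Y is the redundant, and each span becomes simply supported.
Discontinuity in slope at Y on the released structure — sum the simple-span end rotations:
  span XY: point load 155.6 at a = 4.4: Pab(L + a)/(6LEI) = 1054/EI
  relative rotation θ_0 = (1054 + 0)/EI = 1054/EI
A unit hogging moment at Y produces rotation L₁/(3EI) + L₂/(3EI) = 5.333/EI.
Compatibility: M_Y·(L₁+L₂)/(3EI) = θ_0, giving M_Y = 197.7 kN·m (hogging).
Span XY, ΣM about X with M_Y applied at Y: R_Y^{XY}·11 = 684.6 + 197.7, so R_Y^{XY} = 80.21 kN and R_X = 155.6 − 80.21 = 75.39 kN.
Span YZ, ΣM about Z: R_Y^{YZ}·5 = 0 + 197.7, so R_Y^{YZ} = 39.54 kN and R_Z = 0 − 39.54 = -39.54 kN.
R_Y = 80.21 + 39.54 = 119.7 kN.

R_Y = 119.7 kN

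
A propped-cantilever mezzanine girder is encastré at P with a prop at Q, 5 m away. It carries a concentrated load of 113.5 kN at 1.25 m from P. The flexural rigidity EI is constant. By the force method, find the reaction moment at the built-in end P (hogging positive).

M_P = 93.11 kN·m

Take the reaction at Q as the redundant and release it; the primary structure is a cantilever fixed at P.
Deflection at Q on the released cantilever, summing each load's contribution:
  point load 113.5 at a = 1.25: Pa²(3L − a)/(6EI) = 406.4/EI
Tip deflection under a unit load at Q: L³/(3EI) = 41.67/EI.
The prop prevents deflection at Q: R_Q = δ_0/δ_{QQ} = 406.4/41.67 = 9.754 kN.
Moment equilibrium about P: M_P = Σ(load moments about P) − R_Q·L = 141.9 − 9.754×5 = 93.11 kN·m.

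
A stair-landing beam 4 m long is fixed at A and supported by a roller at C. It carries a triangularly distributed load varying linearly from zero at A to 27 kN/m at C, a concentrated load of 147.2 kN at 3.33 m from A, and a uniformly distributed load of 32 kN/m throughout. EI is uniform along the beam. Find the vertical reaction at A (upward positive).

Remove the prop at C; the released (primary) structure is a cantilever built in at A.
Deflection at C on the released cantilever, summing each load's contribution:
  triangular load, peak 27 at the free end: 11w₀L⁴/(120EI) = 633.6/EI
  point load 147.2 at a = 3.33: Pa²(3L − a)/(6EI) = 2359/EI
  UDL 32: wL⁴/(8EI) = 1024/EI
  δ_0 = 4016/EI
Tip deflection under a unit load at C: L³/(3EI) = 21.33/EI.
Compatibility at C: δ_0 − R_C·δ_{CC} = 0, so R_C = 4016/21.33 = 188.3 kN.
Vertical equilibrium: R_A = ΣP − R_C = 329.2 − 188.3 = 140.9 kN.

R_A = 140.9 kN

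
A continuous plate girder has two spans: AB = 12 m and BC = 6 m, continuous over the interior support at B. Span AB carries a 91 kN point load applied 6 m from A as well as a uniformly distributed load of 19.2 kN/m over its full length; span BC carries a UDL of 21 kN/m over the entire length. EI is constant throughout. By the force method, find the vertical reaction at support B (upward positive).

Insert a hinge at B; M_B is the redundant, and each span becomes simply supported.
End slopes at the hinge B, treating each span as simply supported:
  span AB: point load 91 at a = 6: Pab(L + a)/(6LEI) = 819/EI
  span AB: UDL 19.2: wL³/(24EI) = 1382/EI
  span BC: UDL 21: wL³/(24EI) = 189/EI
  relative rotation θ_0 = (2201 + 189)/EI = 2390/EI
A unit hogging moment at B produces rotation L₁/(3EI) + L₂/(3EI) = 6/EI.
Compatibility: M_B·(L₁+L₂)/(3EI) = θ_0, giving M_B = 398.4 kN·m (hogging).
Span AB, ΣM about A with M_B applied at B: R_B^{AB}·12 = 1928 + 398.4, so R_B^{AB} = 193.9 kN and R_A = 321.4 − 193.9 = 127.5 kN.
Span BC, ΣM about C: R_B^{BC}·6 = 378 + 398.4, so R_B^{BC} = 129.4 kN and R_C = 126 − 129.4 = -3.4 kN.
R_B = 193.9 + 129.4 = 323.3 kN.

R_B = 323.3 kN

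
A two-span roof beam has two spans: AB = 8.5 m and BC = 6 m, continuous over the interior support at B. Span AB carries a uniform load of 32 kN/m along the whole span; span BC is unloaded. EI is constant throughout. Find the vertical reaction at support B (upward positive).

Take M_B as the redundant. Released structure: two simple spans AB and BC with a hinge at B.
Rotations at B on the released spans (each span's end-slope, ×1/EI):
  span AB: UDL 32: wL³/(24EI) = 818.8/EI
  relative rotation θ_0 = (818.8 + 0)/EI = 818.8/EI
A unit hogging moment at B produces rotation L₁/(3EI) + L₂/(3EI) = 4.833/EI.
Compatibility: M_B·(L₁+L₂)/(3EI) = θ_0, giving M_B = 169.4 kN·m (hogging).
Span AB, ΣM about A with M_B applied at B: R_B^{AB}·8.5 = 1156 + 169.4, so R_B^{AB} = 155.9 kN and R_A = 272 − 155.9 = 116.1 kN.
Span BC, ΣM about C: R_B^{BC}·6 = 0 + 169.4, so R_B^{BC} = 28.24 kN and R_C = 0 − 28.24 = -28.24 kN.
R_B = 155.9 + 28.24 = 184.2 kN.

R_B = 184.2 kN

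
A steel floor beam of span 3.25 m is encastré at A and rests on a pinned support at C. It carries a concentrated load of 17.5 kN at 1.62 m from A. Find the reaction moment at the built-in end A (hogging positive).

Take the reaction at C as the redundant and release it; the primary structure is a cantilever fixed at A.
Deflection at C on the released cantilever, summing each load's contribution:
  point load 17.5 at a = 1.62: Pa²(3L − a)/(6EI) = 62.23/EI
Tip deflection under a unit load at C: L³/(3EI) = 11.44/EI.
Compatibility at C: δ_0 − R_C·δ_{CC} = 0, so R_C = 62.23/11.44 = 5.438 kN.
Moment equilibrium about A: M_A = Σ(load moments about A) − R_C·L = 28.35 − 5.438×3.25 = 10.67 kN·m.

M_A = 10.67 kN·m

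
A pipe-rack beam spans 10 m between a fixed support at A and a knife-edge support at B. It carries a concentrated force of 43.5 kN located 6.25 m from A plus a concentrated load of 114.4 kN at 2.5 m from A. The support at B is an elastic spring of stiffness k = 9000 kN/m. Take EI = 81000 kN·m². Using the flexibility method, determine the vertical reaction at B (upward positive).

Choose R_B as the redundant. The primary structure is the cantilever fixed at A.
Free-end deflection of the primary structure under the applied loading (downward +):
  point load 43.5 at a = 6.25: Pa²(3L − a)/(6EI) = 6726/EI
  point load 114.4 at a = 2.5: Pa²(3L − a)/(6EI) = 3277/EI
  δ_0 = 10003/EI
Flexibility coefficient — unit upward force at B: δ_{BB} = L³/(3EI) = 333.3/EI.
With EI = 81000 kN·m²: δ_0 = 0.1235 m and δ_{BB} = 0.004115 m/kN.
Compatibility — the spring shortens by R_B/k under the reaction it provides: δ_0 − R_B·δ_{BB} = R_B/k. With 1/k = 0.000111 m/kN, R_B = δ_0 / (δ_{BB} + 1/k) = 0.1235 / (0.004115 + 0.000111) = 29.22 kN.

R_B = 29.22 kN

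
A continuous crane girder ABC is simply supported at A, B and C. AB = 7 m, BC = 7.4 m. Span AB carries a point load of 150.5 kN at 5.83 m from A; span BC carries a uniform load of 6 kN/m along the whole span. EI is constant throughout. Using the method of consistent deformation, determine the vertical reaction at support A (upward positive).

Release continuity at B by inserting a hinge; the redundant is the internal moment M_B. The primary structure is two simply-supported spans AB and BC.
Rotations at B on the released spans (each span's end-slope, ×1/EI):
  span AB: point load 150.5 at a = 5.83: Pab(L + a)/(6LEI) = 313.6/EI
  span BC: UDL 6: wL³/(24EI) = 101.3/EI
  relative rotation θ_0 = (313.6 + 101.3)/EI = 414.9/EI
A unit hogging moment at B produces rotation L₁/(3EI) + L₂/(3EI) = 4.8/EI.
Compatibility: M_B·(L₁+L₂)/(3EI) = θ_0, giving M_B = 86.44 kN·m (hogging).
Span AB, ΣM about A with M_B applied at B: R_B^{AB}·7 = 877.4 + 86.44, so R_B^{AB} = 137.7 kN and R_A = 150.5 − 137.7 = 12.81 kN.

R_A = 12.81 kN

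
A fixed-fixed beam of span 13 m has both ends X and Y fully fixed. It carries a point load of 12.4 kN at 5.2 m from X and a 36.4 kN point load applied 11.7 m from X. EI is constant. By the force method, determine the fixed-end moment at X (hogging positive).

Release both end moments; the primary structure is a simply-supported span XY with redundants M_X and M_Y.
End rotations of the released simple span under the applied load (×1/EI):
  at X: point load 12.4 at a = 5.2: Pab(L + b)/(6LEI) = 134.1/EI
  at Y: point load 12.4 at a = 5.2: Pab(L + a)/(6LEI) = 117.4/EI
  at X: point load 36.4 at a = 11.7: Pab(L + b)/(6LEI) = 101.5/EI
  at Y: point load 36.4 at a = 11.7: Pab(L + a)/(6LEI) = 175.3/EI
  θ_X0 = 235.6/EI,  θ_Y0 = 292.7/EI
Flexibility coefficients: a unit moment at one end gives L/(3EI) there and L/(6EI) at the far end, so f₁₁ = f₂₂ = 4.333/EI and f₁₂ = f₂₁ = 2.167/EI.
Compatibility — zero rotation at each built-in end:
  4.333 M_X + 2.167 M_Y = 235.6
  2.167 M_X + 4.333 M_Y = 292.7
Solving the pair gives M_X = 27.47 kN·m and M_Y = 53.8 kN·m (hogging).

M_X = 27.47 kN·m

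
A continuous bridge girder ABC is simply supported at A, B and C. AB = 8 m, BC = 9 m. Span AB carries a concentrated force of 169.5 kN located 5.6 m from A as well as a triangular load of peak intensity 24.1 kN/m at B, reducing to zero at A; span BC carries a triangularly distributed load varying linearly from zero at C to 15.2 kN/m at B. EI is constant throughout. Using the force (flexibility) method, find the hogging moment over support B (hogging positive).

M_B = 205.7 kN·m

Insert a hinge at B; M_B is the redundant, and each span becomes simply supported.
Discontinuity in slope at B on the released structure — sum the simple-span end rotations:
  span AB: point load 169.5 at a = 5.6: Pab(L + a)/(6LEI) = 645.5/EI
  span AB: triangular load, peak 24.1: w₀L³/(45EI) = 274.2/EI
  span BC: triangular load, peak 15.2: w₀L³/(45EI) = 246.2/EI
  relative rotation θ_0 = (919.7 + 246.2)/EI = 1166/EI
A unit hogging moment at B produces rotation L₁/(3EI) + L₂/(3EI) = 5.667/EI.
Slope continuity at B: θ_0 = M_B·5.667/EI, so M_B = 1166/5.667 = 205.7 kN·m (hogging).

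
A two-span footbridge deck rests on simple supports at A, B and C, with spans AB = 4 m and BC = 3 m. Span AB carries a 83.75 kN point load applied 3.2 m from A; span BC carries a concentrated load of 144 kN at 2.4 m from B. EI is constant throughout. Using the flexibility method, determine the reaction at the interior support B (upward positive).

Insert a hinge at B; M_B is the redundant, and each span becomes simply supported.
End slopes at the hinge B, treating each span as simply supported:
  span AB: point load 83.75 at a = 3.2: Pab(L + a)/(6LEI) = 64.32/EI
  span BC: point load 144 at a = 2.4: Pab(L + b)/(6LEI) = 41.47/EI
  relative rotation θ_0 = (64.32 + 41.47)/EI = 105.8/EI
A unit hogging moment at B produces rotation L₁/(3EI) + L₂/(3EI) = 2.333/EI.
Compatibility: M_B·(L₁+L₂)/(3EI) = θ_0, giving M_B = 45.34 kN·m (hogging).
Span AB, ΣM about A with M_B applied at B: R_B^{AB}·4 = 268 + 45.34, so R_B^{AB} = 78.33 kN and R_A = 83.75 − 78.33 = 5.415 kN.
Span BC, ΣM about C: R_B^{BC}·3 = 86.4 + 45.34, so R_B^{BC} = 43.91 kN and R_C = 144 − 43.91 = 100.1 kN.
R_B = 78.33 + 43.91 = 122.2 kN.

R_B = 122.2 kN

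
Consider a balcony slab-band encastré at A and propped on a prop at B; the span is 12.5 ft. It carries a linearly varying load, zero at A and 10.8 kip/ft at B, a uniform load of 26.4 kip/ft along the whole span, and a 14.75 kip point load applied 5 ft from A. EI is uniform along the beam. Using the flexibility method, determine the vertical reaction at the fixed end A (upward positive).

Remove the prop at B; the released (primary) structure is a cantilever built in at A.
Deflection at B on the released cantilever, summing each load's contribution:
  triangular load, peak 10.8 at the free end: 11w₀L⁴/(120EI) = 24170/EI
  UDL 26.4: wL⁴/(8EI) = 80566/EI
  point load 14.75 at a = 5: Pa²(3L − a)/(6EI) = 1997/EI
  δ_0 = 106734/EI
Flexibility coefficient — unit upward force at B: δ_{BB} = L³/(3EI) = 651/EI.
The prop prevents deflection at B: R_B = δ_0/δ_{BB} = 106734/651 = 163.9 kip.
Vertical equilibrium: R_A = ΣP − R_B = 412.2 − 163.9 = 248.3 kip.

R_A = 248.3 kip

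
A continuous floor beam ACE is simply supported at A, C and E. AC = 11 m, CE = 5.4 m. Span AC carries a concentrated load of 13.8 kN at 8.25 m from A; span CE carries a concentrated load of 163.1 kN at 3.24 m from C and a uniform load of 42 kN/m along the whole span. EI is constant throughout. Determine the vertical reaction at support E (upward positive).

R_E = 189.8 kN

Take M_C as the redundant. Released structure: two simple spans AC and CE with a hinge at C.
Discontinuity in slope at C on the released structure — sum the simple-span end rotations:
  span AC: point load 13.8 at a = 8.25: Pab(L + a)/(6LEI) = 91.32/EI
  span CE: point load 163.1 at a = 3.24: Pab(L + b)/(6LEI) = 266.3/EI
  span CE: UDL 42: wL³/(24EI) = 275.6/EI
  relative rotation θ_0 = (91.32 + 541.9)/EI = 633.2/EI
A unit hogging moment at C produces rotation L₁/(3EI) + L₂/(3EI) = 5.467/EI.
Slope continuity at C: θ_0 = M_C·5.467/EI, so M_C = 633.2/5.467 = 115.8 kN·m (hogging).
Span CE, ΣM about E: R_C^{CE}·5.4 = 964.7 + 115.8, so R_C^{CE} = 200.1 kN and R_E = 389.9 − 200.1 = 189.8 kN.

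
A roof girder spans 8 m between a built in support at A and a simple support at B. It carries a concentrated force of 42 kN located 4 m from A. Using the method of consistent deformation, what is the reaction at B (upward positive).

Take the reaction at B as the redundant and release it; the primary structure is a cantilever fixed at A.
Primary-structure tip deflection at B by superposition:
  point load 42 at a = 4: Pa²(3L − a)/(6EI) = 2240/EI
Flexibility coefficient — unit upward force at B: δ_{BB} = L³/(3EI) = 170.7/EI.
Compatibility at B: δ_0 − R_B·δ_{BB} = 0, so R_B = 2240/170.7 = 13.12 kN.

R_B = 13.12 kN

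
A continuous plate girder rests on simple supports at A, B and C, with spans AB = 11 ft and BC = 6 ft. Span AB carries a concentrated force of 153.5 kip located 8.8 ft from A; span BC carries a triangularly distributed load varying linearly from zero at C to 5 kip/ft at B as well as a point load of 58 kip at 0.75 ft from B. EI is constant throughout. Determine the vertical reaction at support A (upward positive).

R_A = 14.87 kip

Insert a hinge at B; M_B is the redundant, and each span becomes simply supported.
Rotations at B on the released spans (each span's end-slope, ×1/EI):
  span AB: point load 153.5 at a = 8.8: Pab(L + a)/(6LEI) = 891.5/EI
  span BC: triangular load, peak 5: w₀L³/(45EI) = 24/EI
  span BC: point load 58 at a = 0.75: Pab(L + b)/(6LEI) = 71.37/EI
  relative rotation θ_0 = (891.5 + 95.37)/EI = 986.9/EI
A unit hogging moment at B produces rotation L₁/(3EI) + L₂/(3EI) = 5.667/EI.
Slope continuity at B: θ_0 = M_B·5.667/EI, so M_B = 986.9/5.667 = 174.2 kip·ft (hogging).
Span AB, ΣM about A with M_B applied at B: R_B^{AB}·11 = 1351 + 174.2, so R_B^{AB} = 138.6 kip and R_A = 153.5 − 138.6 = 14.87 kip.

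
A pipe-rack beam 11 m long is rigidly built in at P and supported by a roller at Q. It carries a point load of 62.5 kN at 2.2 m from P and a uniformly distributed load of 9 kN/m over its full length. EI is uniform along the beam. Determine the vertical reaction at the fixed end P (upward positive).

R_P = 120.9 kN

Remove the prop at Q; the released (primary) structure is a cantilever built in at P.
Downward deflection at the released point Q due to the loads:
  point load 62.5 at a = 2.2: Pa²(3L − a)/(6EI) = 1553/EI
  UDL 9: wL⁴/(8EI) = 16471/EI
  δ_0 = 18024/EI
Tip deflection under a unit load at Q: L³/(3EI) = 443.7/EI.
Compatibility at Q: δ_0 − R_Q·δ_{QQ} = 0, so R_Q = 18024/443.7 = 40.62 kN.
Vertical equilibrium: R_P = ΣP − R_Q = 161.5 − 40.62 = 120.9 kN.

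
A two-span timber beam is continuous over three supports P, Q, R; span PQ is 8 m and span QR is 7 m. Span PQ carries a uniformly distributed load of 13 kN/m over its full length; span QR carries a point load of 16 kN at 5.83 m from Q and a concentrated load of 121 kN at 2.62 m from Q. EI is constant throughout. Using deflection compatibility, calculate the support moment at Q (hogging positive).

M_Q = 135 kN·m

Insert a hinge at Q; M_Q is the redundant, and each span becomes simply supported.
Discontinuity in slope at Q on the released structure — sum the simple-span end rotations:
  span PQ: UDL 13: wL³/(24EI) = 277.3/EI
  span QR: point load 16 at a = 5.83: Pab(L + b)/(6LEI) = 21.23/EI
  span QR: point load 121 at a = 2.62: Pab(L + b)/(6LEI) = 376.2/EI
  relative rotation θ_0 = (277.3 + 397.5)/EI = 674.8/EI
A unit hogging moment at Q produces rotation L₁/(3EI) + L₂/(3EI) = 5/EI.
Compatibility: M_Q·(L₁+L₂)/(3EI) = θ_0, giving M_Q = 135 kN·m (hogging).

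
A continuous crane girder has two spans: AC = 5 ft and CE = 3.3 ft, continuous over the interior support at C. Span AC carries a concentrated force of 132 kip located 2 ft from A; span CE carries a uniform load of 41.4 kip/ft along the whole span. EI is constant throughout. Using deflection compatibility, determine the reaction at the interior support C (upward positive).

Take M_C as the redundant. Released structure: two simple spans AC and CE with a hinge at C.
End slopes at the hinge C, treating each span as simply supported:
  span AC: point load 132 at a = 2: Pab(L + a)/(6LEI) = 184.8/EI
  span CE: UDL 41.4: wL³/(24EI) = 61.99/EI
  relative rotation θ_0 = (184.8 + 61.99)/EI = 246.8/EI
A unit hogging moment at C produces rotation L₁/(3EI) + L₂/(3EI) = 2.767/EI.
Slope continuity at C: θ_0 = M_C·2.767/EI, so M_C = 246.8/2.767 = 89.2 kip·ft (hogging).
Span AC, ΣM about A with M_C applied at C: R_C^{AC}·5 = 264 + 89.2, so R_C^{AC} = 70.64 kip and R_A = 132 − 70.64 = 61.36 kip.
Span CE, ΣM about E: R_C^{CE}·3.3 = 225.4 + 89.2, so R_C^{CE} = 95.34 kip and R_E = 136.6 − 95.34 = 41.28 kip.
R_C = 70.64 + 95.34 = 166 kip.

R_C = 166 kip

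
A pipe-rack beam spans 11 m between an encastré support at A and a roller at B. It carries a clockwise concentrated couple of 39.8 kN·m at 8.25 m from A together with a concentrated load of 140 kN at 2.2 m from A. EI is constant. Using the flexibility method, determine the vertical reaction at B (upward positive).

R_B = 12.93 kN

Choose R_B as the redundant. The primary structure is the cantilever fixed at A.
Primary-structure tip deflection at B by superposition:
  clockwise couple 39.8 at a = 8.25: M₀a(2L − a)/(2EI) = 2257/EI
  point load 140 at a = 2.2: Pa²(3L − a)/(6EI) = 3478/EI
  δ_0 = 5736/EI
Flexibility coefficient — unit upward force at B: δ_{BB} = L³/(3EI) = 443.7/EI.
Compatibility at B: δ_0 − R_B·δ_{BB} = 0, so R_B = 5736/443.7 = 12.93 kN.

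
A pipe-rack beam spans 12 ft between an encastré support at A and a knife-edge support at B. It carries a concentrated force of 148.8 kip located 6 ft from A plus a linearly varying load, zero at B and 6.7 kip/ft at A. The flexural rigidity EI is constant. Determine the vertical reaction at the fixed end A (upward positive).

Remove the prop at B; the released (primary) structure is a cantilever built in at A.
Deflection at B on the released cantilever, summing each load's contribution:
  point load 148.8 at a = 6: Pa²(3L − a)/(6EI) = 26784/EI
  triangular load, peak 6.7 at the fixed end: w₀L⁴/(30EI) = 4631/EI
  δ_0 = 31415/EI
Tip deflection under a unit load at B: L³/(3EI) = 576/EI.
Compatibility at B: δ_0 − R_B·δ_{BB} = 0, so R_B = 31415/576 = 54.54 kip.
Vertical equilibrium: R_A = ΣP − R_B = 189 − 54.54 = 134.5 kip.

R_A = 134.5 kip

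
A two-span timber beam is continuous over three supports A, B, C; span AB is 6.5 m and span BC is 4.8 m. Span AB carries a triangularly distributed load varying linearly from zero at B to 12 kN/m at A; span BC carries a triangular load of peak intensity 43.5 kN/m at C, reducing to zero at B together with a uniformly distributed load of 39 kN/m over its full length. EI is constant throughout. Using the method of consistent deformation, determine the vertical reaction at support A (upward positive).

R_A = 12.22 kN

Insert a hinge at B; M_B is the redundant, and each span becomes simply supported.
End slopes at the hinge B, treating each span as simply supported:
  span AB: triangular load, peak 12: 7w₀L³/(360EI) = 64.08/EI
  span BC: triangular load, peak 43.5: 7w₀L³/(360EI) = 93.54/EI
  span BC: UDL 39: wL³/(24EI) = 179.7/EI
  relative rotation θ_0 = (64.08 + 273.3)/EI = 337.3/EI
A unit hogging moment at B produces rotation L₁/(3EI) + L₂/(3EI) = 3.767/EI.
Slope continuity at B: θ_0 = M_B·3.767/EI, so M_B = 337.3/3.767 = 89.56 kN·m (hogging).
Span AB, ΣM about A with M_B applied at B: R_B^{AB}·6.5 = 84.5 + 89.56, so R_B^{AB} = 26.78 kN and R_A = 39 − 26.78 = 12.22 kN.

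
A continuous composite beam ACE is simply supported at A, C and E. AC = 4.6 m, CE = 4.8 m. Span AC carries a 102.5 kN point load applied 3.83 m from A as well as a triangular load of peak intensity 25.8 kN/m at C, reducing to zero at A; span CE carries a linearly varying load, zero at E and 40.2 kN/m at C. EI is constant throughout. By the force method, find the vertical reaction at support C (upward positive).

Insert a hinge at C; M_C is the redundant, and each span becomes simply supported.
End slopes at the hinge C, treating each span as simply supported:
  span AC: point load 102.5 at a = 3.83: Pab(L + a)/(6LEI) = 92.33/EI
  span AC: triangular load, peak 25.8: w₀L³/(45EI) = 55.81/EI
  span CE: triangular load, peak 40.2: w₀L³/(45EI) = 98.8/EI
  relative rotation θ_0 = (148.1 + 98.8)/EI = 246.9/EI
A unit hogging moment at C produces rotation L₁/(3EI) + L₂/(3EI) = 3.133/EI.
Compatibility: M_C·(L₁+L₂)/(3EI) = θ_0, giving M_C = 78.81 kN·m (hogging).
Span AC, ΣM about A with M_C applied at C: R_C^{AC}·4.6 = 574.6 + 78.81, so R_C^{AC} = 142 kN and R_A = 161.8 − 142 = 19.81 kN.
Span CE, ΣM about E: R_C^{CE}·4.8 = 308.7 + 78.81, so R_C^{CE} = 80.74 kN and R_E = 96.48 − 80.74 = 15.74 kN.
R_C = 142 + 80.74 = 222.8 kN.

R_C = 222.8 kN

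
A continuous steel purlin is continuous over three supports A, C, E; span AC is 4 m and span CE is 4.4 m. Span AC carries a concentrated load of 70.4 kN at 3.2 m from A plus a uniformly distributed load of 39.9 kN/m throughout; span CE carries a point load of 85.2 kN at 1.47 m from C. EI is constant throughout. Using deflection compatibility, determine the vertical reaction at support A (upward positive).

Release continuity at C by inserting a hinge; the redundant is the internal moment M_C. The primary structure is two simply-supported spans AC and CE.
Discontinuity in slope at C on the released structure — sum the simple-span end rotations:
  span AC: point load 70.4 at a = 3.2: Pab(L + a)/(6LEI) = 54.07/EI
  span AC: UDL 39.9: wL³/(24EI) = 106.4/EI
  span CE: point load 85.2 at a = 1.47: Pab(L + b)/(6LEI) = 101.9/EI
  relative rotation θ_0 = (160.5 + 101.9)/EI = 262.4/EI
A unit hogging moment at C produces rotation L₁/(3EI) + L₂/(3EI) = 2.8/EI.
Slope continuity at C: θ_0 = M_C·2.8/EI, so M_C = 262.4/2.8 = 93.7 kN·m (hogging).
Span AC, ΣM about A with M_C applied at C: R_C^{AC}·4 = 544.5 + 93.7, so R_C^{AC} = 159.5 kN and R_A = 230 − 159.5 = 70.46 kN.

R_A = 70.46 kN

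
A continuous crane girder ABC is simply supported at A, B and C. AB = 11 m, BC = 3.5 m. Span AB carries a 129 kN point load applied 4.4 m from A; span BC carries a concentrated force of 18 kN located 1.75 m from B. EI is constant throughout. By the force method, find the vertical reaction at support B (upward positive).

Release continuity at B by inserting a hinge; the redundant is the internal moment M_B. The primary structure is two simply-supported spans AB and BC.
Discontinuity in slope at B on the released structure — sum the simple-span end rotations:
  span AB: point load 129 at a = 4.4: Pab(L + a)/(6LEI) = 874.1/EI
  span BC: point load 18 at a = 1.75: Pab(L + b)/(6LEI) = 13.78/EI
  relative rotation θ_0 = (874.1 + 13.78)/EI = 887.9/EI
A unit hogging moment at B produces rotation L₁/(3EI) + L₂/(3EI) = 4.833/EI.
Slope continuity at B: θ_0 = M_B·4.833/EI, so M_B = 887.9/4.833 = 183.7 kN·m (hogging).
Span AB, ΣM about A with M_B applied at B: R_B^{AB}·11 = 567.6 + 183.7, so R_B^{AB} = 68.3 kN and R_A = 129 − 68.3 = 60.7 kN.
Span BC, ΣM about C: R_B^{BC}·3.5 = 31.5 + 183.7, so R_B^{BC} = 61.49 kN and R_C = 18 − 61.49 = -43.49 kN.
R_B = 68.3 + 61.49 = 129.8 kN.

R_B = 129.8 kN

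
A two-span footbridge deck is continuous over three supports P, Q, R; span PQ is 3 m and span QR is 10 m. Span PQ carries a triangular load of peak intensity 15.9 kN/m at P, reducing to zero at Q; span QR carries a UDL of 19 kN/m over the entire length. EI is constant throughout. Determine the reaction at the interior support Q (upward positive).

R_Q = 183 kN

Insert a hinge at Q; M_Q is the redundant, and each span becomes simply supported.
Discontinuity in slope at Q on the released structure — sum the simple-span end rotations:
  span PQ: triangular load, peak 15.9: 7w₀L³/(360EI) = 8.348/EI
  span QR: UDL 19: wL³/(24EI) = 791.7/EI
  relative rotation θ_0 = (8.348 + 791.7)/EI = 800/EI
A unit hogging moment at Q produces rotation L₁/(3EI) + L₂/(3EI) = 4.333/EI.
Compatibility: M_Q·(L₁+L₂)/(3EI) = θ_0, giving M_Q = 184.6 kN·m (hogging).
Span PQ, ΣM about P with M_Q applied at Q: R_Q^{PQ}·3 = 23.85 + 184.6, so R_Q^{PQ} = 69.49 kN and R_P = 23.85 − 69.49 = -45.64 kN.
Span QR, ΣM about R: R_Q^{QR}·10 = 950 + 184.6, so R_Q^{QR} = 113.5 kN and R_R = 190 − 113.5 = 76.54 kN.
R_Q = 69.49 + 113.5 = 183 kN.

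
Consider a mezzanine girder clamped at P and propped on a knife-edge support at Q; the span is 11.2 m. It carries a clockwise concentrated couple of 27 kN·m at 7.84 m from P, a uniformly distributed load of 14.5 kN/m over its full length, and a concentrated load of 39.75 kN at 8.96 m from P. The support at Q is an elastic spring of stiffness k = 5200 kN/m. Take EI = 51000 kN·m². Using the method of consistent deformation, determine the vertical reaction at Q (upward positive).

R_Q = 90.28 kN

Choose R_Q as the redundant. The primary structure is the cantilever fixed at P.
Primary-structure tip deflection at Q by superposition:
  clockwise couple 27 at a = 7.84: M₀a(2L − a)/(2EI) = 1541/EI
  UDL 14.5: wL⁴/(8EI) = 28520/EI
  point load 39.75 at a = 8.96: Pa²(3L − a)/(6EI) = 13105/EI
  δ_0 = 43166/EI
Tip deflection under a unit load at Q: L³/(3EI) = 468.3/EI.
With EI = 51000 kN·m²: δ_0 = 0.8464 m and δ_{QQ} = 0.009183 m/kN.
Compatibility — the spring shortens by R_Q/k under the reaction it provides: δ_0 − R_Q·δ_{QQ} = R_Q/k. With 1/k = 0.000192 m/kN, R_Q = δ_0 / (δ_{QQ} + 1/k) = 0.8464 / (0.009183 + 0.000192) = 90.28 kN.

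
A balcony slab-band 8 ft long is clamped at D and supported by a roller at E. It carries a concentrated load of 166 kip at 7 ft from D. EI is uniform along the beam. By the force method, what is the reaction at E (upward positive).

Take the reaction at E as the redundant and release it; the primary structure is a cantilever fixed at D.
Downward deflection at the released point E due to the loads:
  point load 166 at a = 7: Pa²(3L − a)/(6EI) = 23046/EI
Flexibility coefficient — unit upward force at E: δ_{EE} = L³/(3EI) = 170.7/EI.
The prop prevents deflection at E: R_E = δ_0/δ_{EE} = 23046/170.7 = 135 kip.

R_E = 135 kip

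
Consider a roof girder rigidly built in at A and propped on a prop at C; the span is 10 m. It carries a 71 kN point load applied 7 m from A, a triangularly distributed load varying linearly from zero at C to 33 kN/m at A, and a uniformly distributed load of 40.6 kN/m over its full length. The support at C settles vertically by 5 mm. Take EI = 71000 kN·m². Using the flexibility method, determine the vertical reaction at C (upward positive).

R_C = 224.2 kN

Release the roller at C. Primary structure: cantilever fixed at A.
Downward deflection at the released point C due to the loads:
  point load 71 at a = 7: Pa²(3L − a)/(6EI) = 13336/EI
  triangular load, peak 33 at the fixed end: w₀L⁴/(30EI) = 11000/EI
  UDL 40.6: wL⁴/(8EI) = 50750/EI
  δ_0 = 75086/EI
Flexibility coefficient — unit upward force at C: δ_{CC} = L³/(3EI) = 333.3/EI.
With EI = 71000 kN·m²: δ_0 = 1.0576 m and δ_{CC} = 0.004695 m/kN.
Compatibility — the beam at C must follow the support down by 0.005 m: δ_0 − R_C·δ_{CC} = 0.005, so R_C = (1.0576 − 0.005)/0.004695 = 224.2 kN.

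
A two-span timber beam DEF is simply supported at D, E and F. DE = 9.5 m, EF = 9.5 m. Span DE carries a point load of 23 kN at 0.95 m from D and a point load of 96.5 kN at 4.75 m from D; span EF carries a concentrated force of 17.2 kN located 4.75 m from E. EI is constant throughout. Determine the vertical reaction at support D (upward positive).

Release continuity at E by inserting a hinge; the redundant is the internal moment M_E. The primary structure is two simply-supported spans DE and EF.
End slopes at the hinge E, treating each span as simply supported:
  span DE: point load 23 at a = 0.95: Pab(L + a)/(6LEI) = 34.25/EI
  span DE: point load 96.5 at a = 4.75: Pab(L + a)/(6LEI) = 544.3/EI
  span EF: point load 17.2 at a = 4.75: Pab(L + b)/(6LEI) = 97.02/EI
  relative rotation θ_0 = (578.6 + 97.02)/EI = 675.6/EI
A unit hogging moment at E produces rotation L₁/(3EI) + L₂/(3EI) = 6.333/EI.
Compatibility: M_E·(L₁+L₂)/(3EI) = θ_0, giving M_E = 106.7 kN·m (hogging).
Span DE, ΣM about D with M_E applied at E: R_E^{DE}·9.5 = 480.2 + 106.7, so R_E^{DE} = 61.78 kN and R_D = 119.5 − 61.78 = 57.72 kN.

R_D = 57.72 kN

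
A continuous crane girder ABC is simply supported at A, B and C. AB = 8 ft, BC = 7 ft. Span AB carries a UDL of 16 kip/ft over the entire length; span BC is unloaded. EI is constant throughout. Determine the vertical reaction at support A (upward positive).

R_A = 55.47 kip

Release continuity at B by inserting a hinge; the redundant is the internal moment M_B. The primary structure is two simply-supported spans AB and BC.
End slopes at the hinge B, treating each span as simply supported:
  span AB: UDL 16: wL³/(24EI) = 341.3/EI
  relative rotation θ_0 = (341.3 + 0)/EI = 341.3/EI
A unit hogging moment at B produces rotation L₁/(3EI) + L₂/(3EI) = 5/EI.
Compatibility: M_B·(L₁+L₂)/(3EI) = θ_0, giving M_B = 68.27 kip·ft (hogging).
Span AB, ΣM about A with M_B applied at B: R_B^{AB}·8 = 512 + 68.27, so R_B^{AB} = 72.53 kip and R_A = 128 − 72.53 = 55.47 kip.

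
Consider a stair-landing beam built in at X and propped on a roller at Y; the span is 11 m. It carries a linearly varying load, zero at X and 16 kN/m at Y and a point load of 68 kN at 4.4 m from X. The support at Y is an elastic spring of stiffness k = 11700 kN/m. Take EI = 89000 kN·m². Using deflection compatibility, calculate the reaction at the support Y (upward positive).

R_Y = 61.49 kN

Take the reaction at Y as the redundant and release it; the primary structure is a cantilever fixed at X.
Primary-structure tip deflection at Y by superposition:
  triangular load, peak 16 at the free end: 11w₀L⁴/(120EI) = 21473/EI
  point load 68 at a = 4.4: Pa²(3L − a)/(6EI) = 6275/EI
  δ_0 = 27749/EI
Flexibility coefficient — unit upward force at Y: δ_{YY} = L³/(3EI) = 443.7/EI.
With EI = 89000 kN·m²: δ_0 = 0.31178 m and δ_{YY} = 0.004985 m/kN.
Compatibility — the spring shortens by R_Y/k under the reaction it provides: δ_0 − R_Y·δ_{YY} = R_Y/k. With 1/k = 0.000085 m/kN, R_Y = δ_0 / (δ_{YY} + 1/k) = 0.31178 / (0.004985 + 0.000085) = 61.49 kN.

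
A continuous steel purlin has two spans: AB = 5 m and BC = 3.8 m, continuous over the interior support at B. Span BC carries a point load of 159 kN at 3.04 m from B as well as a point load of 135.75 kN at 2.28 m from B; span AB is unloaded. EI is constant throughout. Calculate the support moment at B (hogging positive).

M_B = 62.47 kN·m

Take M_B as the redundant. Released structure: two simple spans AB and BC with a hinge at B.
Discontinuity in slope at B on the released structure — sum the simple-span end rotations:
  span BC: point load 159 at a = 3.04: Pab(L + b)/(6LEI) = 73.47/EI
  span BC: point load 135.75 at a = 2.28: Pab(L + b)/(6LEI) = 109.8/EI
  relative rotation θ_0 = (0 + 183.2)/EI = 183.2/EI
A unit hogging moment at B produces rotation L₁/(3EI) + L₂/(3EI) = 2.933/EI.
Slope continuity at B: θ_0 = M_B·2.933/EI, so M_B = 183.2/2.933 = 62.47 kN·m (hogging).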